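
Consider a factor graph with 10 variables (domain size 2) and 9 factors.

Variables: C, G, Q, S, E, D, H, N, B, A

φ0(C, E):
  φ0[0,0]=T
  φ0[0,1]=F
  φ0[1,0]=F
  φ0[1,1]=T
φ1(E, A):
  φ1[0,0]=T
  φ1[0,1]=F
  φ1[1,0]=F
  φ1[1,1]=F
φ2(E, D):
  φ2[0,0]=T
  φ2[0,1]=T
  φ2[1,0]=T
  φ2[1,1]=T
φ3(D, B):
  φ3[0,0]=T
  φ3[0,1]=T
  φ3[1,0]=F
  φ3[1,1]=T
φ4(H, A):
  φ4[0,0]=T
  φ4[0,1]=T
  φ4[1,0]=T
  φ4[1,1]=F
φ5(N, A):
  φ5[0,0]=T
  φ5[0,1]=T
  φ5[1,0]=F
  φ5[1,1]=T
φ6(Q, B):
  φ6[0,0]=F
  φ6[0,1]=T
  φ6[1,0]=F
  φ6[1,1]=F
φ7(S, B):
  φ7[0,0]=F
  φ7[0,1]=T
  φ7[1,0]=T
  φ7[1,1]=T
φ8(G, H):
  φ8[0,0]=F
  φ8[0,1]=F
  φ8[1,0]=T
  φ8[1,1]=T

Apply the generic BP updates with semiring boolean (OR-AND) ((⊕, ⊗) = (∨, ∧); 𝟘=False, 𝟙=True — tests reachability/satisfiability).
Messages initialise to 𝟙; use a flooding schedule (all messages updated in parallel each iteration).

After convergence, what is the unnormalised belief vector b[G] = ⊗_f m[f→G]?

init: all messages = 𝟙 over 2 values
r1 m[φ0→C] = [T, T]
r1 m[φ0→E] = [T, T]
r1 m[φ1→E] = [T, F]
r1 m[φ1→A] = [T, F]
r1 m[φ2→E] = [T, T]
r1 m[φ2→D] = [T, T]
r1 m[φ3→D] = [T, T]
r1 m[φ3→B] = [T, T]
r1 m[φ4→H] = [T, T]
r1 m[φ4→A] = [T, T]
r1 m[φ5→N] = [T, T]
r1 m[φ5→A] = [T, T]
r1 m[φ6→Q] = [T, F]
r1 m[φ6→B] = [F, T]
r1 m[φ7→S] = [T, T]
r1 m[φ7→B] = [T, T]
r1 m[φ8→G] = [F, T]
r1 m[φ8→H] = [T, T]
r1 m[C→φ0] = [T, T]
r1 m[G→φ8] = [T, T]
r1 m[Q→φ6] = [T, T]
r1 m[S→φ7] = [T, T]
r1 m[E→φ0] = [T, T]
r1 m[E→φ1] = [T, T]
r1 m[E→φ2] = [T, T]
r1 m[D→φ2] = [T, T]
r1 m[D→φ3] = [T, T]
r1 m[H→φ4] = [T, T]
r1 m[H→φ8] = [T, T]
r1 m[N→φ5] = [T, T]
r1 m[B→φ3] = [T, T]
r1 m[B→φ6] = [T, T]
r1 m[B→φ7] = [T, T]
r1 m[A→φ1] = [T, T]
r1 m[A→φ4] = [T, T]
r1 m[A→φ5] = [T, T]
r2 m[φ0→C] = [T, T]
r2 m[φ0→E] = [T, T]
r2 m[φ1→E] = [T, F]
r2 m[φ1→A] = [T, F]
r2 m[φ2→E] = [T, T]
r2 m[φ2→D] = [T, T]
r2 m[φ3→D] = [T, T]
r2 m[φ3→B] = [T, T]
r2 m[φ4→H] = [T, T]
r2 m[φ4→A] = [T, T]
r2 m[φ5→N] = [T, T]
r2 m[φ5→A] = [T, T]
r2 m[φ6→Q] = [T, F]
r2 m[φ6→B] = [F, T]
r2 m[φ7→S] = [T, T]
r2 m[φ7→B] = [T, T]
r2 m[φ8→G] = [F, T]
r2 m[φ8→H] = [T, T]
r2 m[C→φ0] = [T, T]
r2 m[G→φ8] = [T, T]
r2 m[Q→φ6] = [T, T]
r2 m[S→φ7] = [T, T]
r2 m[E→φ0] = [T, F]
r2 m[E→φ1] = [T, T]
r2 m[E→φ2] = [T, F]
r2 m[D→φ2] = [T, T]
r2 m[D→φ3] = [T, T]
r2 m[H→φ4] = [T, T]
r2 m[H→φ8] = [T, T]
r2 m[N→φ5] = [T, T]
r2 m[B→φ3] = [F, T]
r2 m[B→φ6] = [T, T]
r2 m[B→φ7] = [F, T]
r2 m[A→φ1] = [T, T]
r2 m[A→φ4] = [T, F]
r2 m[A→φ5] = [T, F]
r3 m[φ0→C] = [T, F]
r3 m[φ0→E] = [T, T]
r3 m[φ1→E] = [T, F]
r3 m[φ1→A] = [T, F]
r3 m[φ2→E] = [T, T]
r3 m[φ2→D] = [T, T]
r3 m[φ3→D] = [T, T]
r3 m[φ3→B] = [T, T]
r3 m[φ4→H] = [T, T]
r3 m[φ4→A] = [T, T]
r3 m[φ5→N] = [T, F]
r3 m[φ5→A] = [T, T]
r3 m[φ6→Q] = [T, F]
r3 m[φ6→B] = [F, T]
r3 m[φ7→S] = [T, T]
r3 m[φ7→B] = [T, T]
r3 m[φ8→G] = [F, T]
r3 m[φ8→H] = [T, T]
r3 m[C→φ0] = [T, T]
r3 m[G→φ8] = [T, T]
r3 m[Q→φ6] = [T, T]
r3 m[S→φ7] = [T, T]
r3 m[E→φ0] = [T, F]
r3 m[E→φ1] = [T, T]
r3 m[E→φ2] = [T, F]
r3 m[D→φ2] = [T, T]
r3 m[D→φ3] = [T, T]
r3 m[H→φ4] = [T, T]
r3 m[H→φ8] = [T, T]
r3 m[N→φ5] = [T, T]
r3 m[B→φ3] = [F, T]
r3 m[B→φ6] = [T, T]
r3 m[B→φ7] = [F, T]
r3 m[A→φ1] = [T, T]
r3 m[A→φ4] = [T, F]
r3 m[A→φ5] = [T, F]
r4 m[φ0→C] = [T, F]
r4 m[φ0→E] = [T, T]
r4 m[φ1→E] = [T, F]
r4 m[φ1→A] = [T, F]
r4 m[φ2→E] = [T, T]
r4 m[φ2→D] = [T, T]
r4 m[φ3→D] = [T, T]
r4 m[φ3→B] = [T, T]
r4 m[φ4→H] = [T, T]
r4 m[φ4→A] = [T, T]
r4 m[φ5→N] = [T, F]
r4 m[φ5→A] = [T, T]
r4 m[φ6→Q] = [T, F]
r4 m[φ6→B] = [F, T]
r4 m[φ7→S] = [T, T]
r4 m[φ7→B] = [T, T]
r4 m[φ8→G] = [F, T]
r4 m[φ8→H] = [T, T]
r4 m[C→φ0] = [T, T]
r4 m[G→φ8] = [T, T]
r4 m[Q→φ6] = [T, T]
r4 m[S→φ7] = [T, T]
r4 m[E→φ0] = [T, F]
r4 m[E→φ1] = [T, T]
r4 m[E→φ2] = [T, F]
r4 m[D→φ2] = [T, T]
r4 m[D→φ3] = [T, T]
r4 m[H→φ4] = [T, T]
r4 m[H→φ8] = [T, T]
r4 m[N→φ5] = [T, T]
r4 m[B→φ3] = [F, T]
r4 m[B→φ6] = [T, T]
r4 m[B→φ7] = [F, T]
r4 m[A→φ1] = [T, T]
r4 m[A→φ4] = [T, F]
r4 m[A→φ5] = [T, F]
fixed point reached at round 4
b[G] = ⊗ incoming = [F, T]

b[G] = [F, T]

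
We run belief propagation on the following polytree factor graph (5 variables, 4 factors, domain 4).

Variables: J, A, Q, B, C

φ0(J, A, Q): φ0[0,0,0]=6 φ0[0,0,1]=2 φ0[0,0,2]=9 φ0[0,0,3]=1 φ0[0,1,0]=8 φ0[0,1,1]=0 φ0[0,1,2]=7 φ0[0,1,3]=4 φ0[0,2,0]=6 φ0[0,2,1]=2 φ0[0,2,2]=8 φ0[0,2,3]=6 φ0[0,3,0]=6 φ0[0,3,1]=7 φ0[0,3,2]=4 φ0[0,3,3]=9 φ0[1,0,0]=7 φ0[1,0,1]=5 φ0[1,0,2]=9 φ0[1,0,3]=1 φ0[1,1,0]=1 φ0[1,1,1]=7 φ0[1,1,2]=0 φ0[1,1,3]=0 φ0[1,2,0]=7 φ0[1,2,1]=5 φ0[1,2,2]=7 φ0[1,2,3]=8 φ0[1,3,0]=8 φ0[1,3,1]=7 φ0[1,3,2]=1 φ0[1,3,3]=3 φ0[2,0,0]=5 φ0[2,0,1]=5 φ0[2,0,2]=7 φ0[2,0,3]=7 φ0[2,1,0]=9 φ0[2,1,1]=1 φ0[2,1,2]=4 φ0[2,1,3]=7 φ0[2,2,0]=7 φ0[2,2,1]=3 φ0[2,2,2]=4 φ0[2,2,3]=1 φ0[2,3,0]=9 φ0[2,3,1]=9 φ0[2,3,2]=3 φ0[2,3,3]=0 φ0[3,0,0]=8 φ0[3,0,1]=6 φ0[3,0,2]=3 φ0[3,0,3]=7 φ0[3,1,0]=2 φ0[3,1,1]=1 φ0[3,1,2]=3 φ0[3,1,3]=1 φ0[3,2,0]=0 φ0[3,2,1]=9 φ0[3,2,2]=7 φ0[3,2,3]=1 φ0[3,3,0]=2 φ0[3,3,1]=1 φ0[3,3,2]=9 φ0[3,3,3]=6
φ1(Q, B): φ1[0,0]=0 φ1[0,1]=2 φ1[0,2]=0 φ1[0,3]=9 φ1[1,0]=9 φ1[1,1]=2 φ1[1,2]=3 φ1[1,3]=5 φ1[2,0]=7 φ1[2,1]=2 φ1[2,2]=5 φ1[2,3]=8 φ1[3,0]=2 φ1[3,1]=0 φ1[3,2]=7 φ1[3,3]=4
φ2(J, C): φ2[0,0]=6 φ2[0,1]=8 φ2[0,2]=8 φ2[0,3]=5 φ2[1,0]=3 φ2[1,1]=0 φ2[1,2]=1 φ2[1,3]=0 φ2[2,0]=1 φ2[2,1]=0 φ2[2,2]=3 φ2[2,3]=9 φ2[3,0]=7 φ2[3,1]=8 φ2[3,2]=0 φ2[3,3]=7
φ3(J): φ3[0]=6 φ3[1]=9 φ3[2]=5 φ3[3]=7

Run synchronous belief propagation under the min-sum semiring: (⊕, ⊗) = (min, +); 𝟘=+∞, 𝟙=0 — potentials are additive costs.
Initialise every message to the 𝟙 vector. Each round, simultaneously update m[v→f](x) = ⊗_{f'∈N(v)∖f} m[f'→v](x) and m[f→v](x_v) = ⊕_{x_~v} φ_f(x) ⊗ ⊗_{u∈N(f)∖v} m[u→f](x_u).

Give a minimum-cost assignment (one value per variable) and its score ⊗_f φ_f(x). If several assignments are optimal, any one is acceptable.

init: all messages = 𝟙 over 4 values
r1 m[φ0→J] = [0, 0, 0, 0]
r1 m[φ0→A] = [1, 0, 0, 0]
r1 m[φ0→Q] = [0, 0, 0, 0]
r1 m[φ1→Q] = [0, 2, 2, 0]
r1 m[φ1→B] = [0, 0, 0, 4]
r1 m[φ2→J] = [5, 0, 0, 0]
r1 m[φ2→C] = [1, 0, 0, 0]
r1 m[φ3→J] = [6, 9, 5, 7]
r1 m[J→φ0] = [0, 0, 0, 0]
r1 m[J→φ2] = [0, 0, 0, 0]
r1 m[J→φ3] = [0, 0, 0, 0]
r1 m[A→φ0] = [0, 0, 0, 0]
r1 m[Q→φ0] = [0, 0, 0, 0]
r1 m[Q→φ1] = [0, 0, 0, 0]
r1 m[B→φ1] = [0, 0, 0, 0]
r1 m[C→φ2] = [0, 0, 0, 0]
r2 m[φ0→J] = [0, 0, 0, 0]
r2 m[φ0→A] = [1, 0, 0, 0]
r2 m[φ0→Q] = [0, 0, 0, 0]
r2 m[φ1→Q] = [0, 2, 2, 0]
r2 m[φ1→B] = [0, 0, 0, 4]
r2 m[φ2→J] = [5, 0, 0, 0]
r2 m[φ2→C] = [1, 0, 0, 0]
r2 m[φ3→J] = [6, 9, 5, 7]
r2 m[J→φ0] = [11, 9, 5, 7]
r2 m[J→φ2] = [6, 9, 5, 7]
r2 m[J→φ3] = [5, 0, 0, 0]
r2 m[A→φ0] = [0, 0, 0, 0]
r2 m[Q→φ0] = [0, 2, 2, 0]
r2 m[Q→φ1] = [0, 0, 0, 0]
r2 m[B→φ1] = [0, 0, 0, 0]
r2 m[C→φ2] = [0, 0, 0, 0]
r3 m[φ0→J] = [1, 0, 0, 0]
r3 m[φ0→A] = [10, 8, 6, 5]
r3 m[φ0→Q] = [7, 6, 8, 5]
r3 m[φ1→Q] = [0, 2, 2, 0]
r3 m[φ1→B] = [0, 0, 0, 4]
r3 m[φ2→J] = [5, 0, 0, 0]
r3 m[φ2→C] = [6, 5, 7, 9]
r3 m[φ3→J] = [6, 9, 5, 7]
r3 m[J→φ0] = [11, 9, 5, 7]
r3 m[J→φ2] = [6, 9, 5, 7]
r3 m[J→φ3] = [5, 0, 0, 0]
r3 m[A→φ0] = [0, 0, 0, 0]
r3 m[Q→φ0] = [0, 2, 2, 0]
r3 m[Q→φ1] = [0, 0, 0, 0]
r3 m[B→φ1] = [0, 0, 0, 0]
r3 m[C→φ2] = [0, 0, 0, 0]
r4 m[φ0→J] = [1, 0, 0, 0]
r4 m[φ0→A] = [10, 8, 6, 5]
r4 m[φ0→Q] = [7, 6, 8, 5]
r4 m[φ1→Q] = [0, 2, 2, 0]
r4 m[φ1→B] = [0, 0, 0, 4]
r4 m[φ2→J] = [5, 0, 0, 0]
r4 m[φ2→C] = [6, 5, 7, 9]
r4 m[φ3→J] = [6, 9, 5, 7]
r4 m[J→φ0] = [11, 9, 5, 7]
r4 m[J→φ2] = [7, 9, 5, 7]
r4 m[J→φ3] = [6, 0, 0, 0]
r4 m[A→φ0] = [0, 0, 0, 0]
r4 m[Q→φ0] = [0, 2, 2, 0]
r4 m[Q→φ1] = [7, 6, 8, 5]
r4 m[B→φ1] = [0, 0, 0, 0]
r4 m[C→φ2] = [0, 0, 0, 0]
r5 m[φ0→J] = [1, 0, 0, 0]
r5 m[φ0→A] = [10, 8, 6, 5]
r5 m[φ0→Q] = [7, 6, 8, 5]
r5 m[φ1→Q] = [0, 2, 2, 0]
r5 m[φ1→B] = [7, 5, 7, 9]
r5 m[φ2→J] = [5, 0, 0, 0]
r5 m[φ2→C] = [6, 5, 7, 9]
r5 m[φ3→J] = [6, 9, 5, 7]
r5 m[J→φ0] = [11, 9, 5, 7]
r5 m[J→φ2] = [7, 9, 5, 7]
r5 m[J→φ3] = [6, 0, 0, 0]
r5 m[A→φ0] = [0, 0, 0, 0]
r5 m[Q→φ0] = [0, 2, 2, 0]
r5 m[Q→φ1] = [7, 6, 8, 5]
r5 m[B→φ1] = [0, 0, 0, 0]
r5 m[C→φ2] = [0, 0, 0, 0]
r6 m[φ0→J] = [1, 0, 0, 0]
r6 m[φ0→A] = [10, 8, 6, 5]
r6 m[φ0→Q] = [7, 6, 8, 5]
r6 m[φ1→Q] = [0, 2, 2, 0]
r6 m[φ1→B] = [7, 5, 7, 9]
r6 m[φ2→J] = [5, 0, 0, 0]
r6 m[φ2→C] = [6, 5, 7, 9]
r6 m[φ3→J] = [6, 9, 5, 7]
r6 m[J→φ0] = [11, 9, 5, 7]
r6 m[J→φ2] = [7, 9, 5, 7]
r6 m[J→φ3] = [6, 0, 0, 0]
r6 m[A→φ0] = [0, 0, 0, 0]
r6 m[Q→φ0] = [0, 2, 2, 0]
r6 m[Q→φ1] = [7, 6, 8, 5]
r6 m[B→φ1] = [0, 0, 0, 0]
r6 m[C→φ2] = [0, 0, 0, 0]
fixed point reached at round 6
traceback from J: (J=2, A=3, Q=3, B=1, C=1), score=5

assignment: (J=2, A=3, Q=3, B=1, C=1); score = 5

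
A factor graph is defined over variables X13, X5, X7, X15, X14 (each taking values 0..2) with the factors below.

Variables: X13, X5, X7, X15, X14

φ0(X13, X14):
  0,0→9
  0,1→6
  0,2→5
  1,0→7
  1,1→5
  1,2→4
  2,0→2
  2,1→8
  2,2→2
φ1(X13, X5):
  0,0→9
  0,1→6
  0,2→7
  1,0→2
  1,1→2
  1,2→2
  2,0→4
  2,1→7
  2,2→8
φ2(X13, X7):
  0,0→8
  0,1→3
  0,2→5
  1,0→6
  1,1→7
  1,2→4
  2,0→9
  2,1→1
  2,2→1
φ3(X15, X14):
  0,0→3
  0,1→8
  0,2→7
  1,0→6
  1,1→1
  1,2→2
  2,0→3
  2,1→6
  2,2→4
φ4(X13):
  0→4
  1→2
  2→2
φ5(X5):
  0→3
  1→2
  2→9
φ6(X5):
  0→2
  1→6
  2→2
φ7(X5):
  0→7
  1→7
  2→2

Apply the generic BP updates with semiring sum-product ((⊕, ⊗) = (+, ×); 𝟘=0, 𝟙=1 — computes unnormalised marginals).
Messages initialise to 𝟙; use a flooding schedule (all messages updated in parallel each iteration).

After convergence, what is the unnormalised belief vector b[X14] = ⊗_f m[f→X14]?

b[X14] = [9314784, 10114200, 5887440]

init: all messages = 𝟙 over 3 values
r1 m[φ0→X13] = [20, 16, 12]
r1 m[φ0→X14] = [18, 19, 11]
r1 m[φ1→X13] = [22, 6, 19]
r1 m[φ1→X5] = [15, 15, 17]
r1 m[φ2→X13] = [16, 17, 11]
r1 m[φ2→X7] = [23, 11, 10]
r1 m[φ3→X15] = [18, 9, 13]
r1 m[φ3→X14] = [12, 15, 13]
r1 m[φ4→X13] = [4, 2, 2]
r1 m[φ5→X5] = [3, 2, 9]
r1 m[φ6→X5] = [2, 6, 2]
r1 m[φ7→X5] = [7, 7, 2]
r1 m[X13→φ0] = [1, 1, 1]
r1 m[X13→φ1] = [1, 1, 1]
r1 m[X13→φ2] = [1, 1, 1]
r1 m[X13→φ4] = [1, 1, 1]
r1 m[X5→φ1] = [1, 1, 1]
r1 m[X5→φ5] = [1, 1, 1]
r1 m[X5→φ6] = [1, 1, 1]
r1 m[X5→φ7] = [1, 1, 1]
r1 m[X7→φ2] = [1, 1, 1]
r1 m[X15→φ3] = [1, 1, 1]
r1 m[X14→φ0] = [1, 1, 1]
r1 m[X14→φ3] = [1, 1, 1]
r2 m[φ0→X13] = [20, 16, 12]
r2 m[φ0→X14] = [18, 19, 11]
r2 m[φ1→X13] = [22, 6, 19]
r2 m[φ1→X5] = [15, 15, 17]
r2 m[φ2→X13] = [16, 17, 11]
r2 m[φ2→X7] = [23, 11, 10]
r2 m[φ3→X15] = [18, 9, 13]
r2 m[φ3→X14] = [12, 15, 13]
r2 m[φ4→X13] = [4, 2, 2]
r2 m[φ5→X5] = [3, 2, 9]
r2 m[φ6→X5] = [2, 6, 2]
r2 m[φ7→X5] = [7, 7, 2]
r2 m[X13→φ0] = [1408, 204, 418]
r2 m[X13→φ1] = [1280, 544, 264]
r2 m[X13→φ2] = [1760, 192, 456]
r2 m[X13→φ4] = [7040, 1632, 2508]
r2 m[X5→φ1] = [42, 84, 36]
r2 m[X5→φ5] = [210, 630, 68]
r2 m[X5→φ6] = [315, 210, 306]
r2 m[X5→φ7] = [90, 180, 306]
r2 m[X7→φ2] = [1, 1, 1]
r2 m[X15→φ3] = [1, 1, 1]
r2 m[X14→φ0] = [12, 15, 13]
r2 m[X14→φ3] = [18, 19, 11]
r3 m[φ0→X13] = [263, 211, 170]
r3 m[φ0→X14] = [14936, 12812, 8692]
r3 m[φ1→X13] = [1134, 324, 1044]
r3 m[φ1→X5] = [13664, 10616, 12160]
r3 m[φ2→X13] = [16, 17, 11]
r3 m[φ2→X7] = [19336, 7080, 10024]
r3 m[φ3→X15] = [283, 149, 212]
r3 m[φ3→X14] = [12, 15, 13]
r3 m[φ4→X13] = [4, 2, 2]
r3 m[φ5→X5] = [3, 2, 9]
r3 m[φ6→X5] = [2, 6, 2]
r3 m[φ7→X5] = [7, 7, 2]
r3 m[X13→φ0] = [1408, 204, 418]
r3 m[X13→φ1] = [1280, 544, 264]
r3 m[X13→φ2] = [1760, 192, 456]
r3 m[X13→φ4] = [7040, 1632, 2508]
r3 m[X5→φ1] = [42, 84, 36]
r3 m[X5→φ5] = [210, 630, 68]
r3 m[X5→φ6] = [315, 210, 306]
r3 m[X5→φ7] = [90, 180, 306]
r3 m[X7→φ2] = [1, 1, 1]
r3 m[X15→φ3] = [1, 1, 1]
r3 m[X14→φ0] = [12, 15, 13]
r3 m[X14→φ3] = [18, 19, 11]
r4 m[φ0→X13] = [263, 211, 170]
r4 m[φ0→X14] = [14936, 12812, 8692]
r4 m[φ1→X13] = [1134, 324, 1044]
r4 m[φ1→X5] = [13664, 10616, 12160]
r4 m[φ2→X13] = [16, 17, 11]
r4 m[φ2→X7] = [19336, 7080, 10024]
r4 m[φ3→X15] = [283, 149, 212]
r4 m[φ3→X14] = [12, 15, 13]
r4 m[φ4→X13] = [4, 2, 2]
r4 m[φ5→X5] = [3, 2, 9]
r4 m[φ6→X5] = [2, 6, 2]
r4 m[φ7→X5] = [7, 7, 2]
r4 m[X13→φ0] = [72576, 11016, 22968]
r4 m[X13→φ1] = [16832, 7174, 3740]
r4 m[X13→φ2] = [1192968, 136728, 354960]
r4 m[X13→φ4] = [4771872, 1162188, 1952280]
r4 m[X5→φ1] = [42, 84, 36]
r4 m[X5→φ5] = [191296, 445872, 48640]
r4 m[X5→φ6] = [286944, 148624, 218880]
r4 m[X5→φ7] = [81984, 127392, 218880]
r4 m[X7→φ2] = [1, 1, 1]
r4 m[X15→φ3] = [1, 1, 1]
r4 m[X14→φ0] = [12, 15, 13]
r4 m[X14→φ3] = [14936, 12812, 8692]
r5 m[φ0→X13] = [263, 211, 170]
r5 m[φ0→X14] = [776232, 674280, 452880]
r5 m[φ1→X13] = [1134, 324, 1044]
r5 m[φ1→X5] = [180796, 141520, 162092]
r5 m[φ2→X13] = [16, 17, 11]
r5 m[φ2→X7] = [13558752, 4890960, 6866712]
r5 m[φ3→X15] = [208148, 119812, 156448]
r5 m[φ3→X14] = [12, 15, 13]
r5 m[φ4→X13] = [4, 2, 2]
r5 m[φ5→X5] = [3, 2, 9]
r5 m[φ6→X5] = [2, 6, 2]
r5 m[φ7→X5] = [7, 7, 2]
r5 m[X13→φ0] = [72576, 11016, 22968]
r5 m[X13→φ1] = [16832, 7174, 3740]
r5 m[X13→φ2] = [1192968, 136728, 354960]
r5 m[X13→φ4] = [4771872, 1162188, 1952280]
r5 m[X5→φ1] = [42, 84, 36]
r5 m[X5→φ5] = [191296, 445872, 48640]
r5 m[X5→φ6] = [286944, 148624, 218880]
r5 m[X5→φ7] = [81984, 127392, 218880]
r5 m[X7→φ2] = [1, 1, 1]
r5 m[X15→φ3] = [1, 1, 1]
r5 m[X14→φ0] = [12, 15, 13]
r5 m[X14→φ3] = [14936, 12812, 8692]
r6 m[φ0→X13] = [263, 211, 170]
r6 m[φ0→X14] = [776232, 674280, 452880]
r6 m[φ1→X13] = [1134, 324, 1044]
r6 m[φ1→X5] = [180796, 141520, 162092]
r6 m[φ2→X13] = [16, 17, 11]
r6 m[φ2→X7] = [13558752, 4890960, 6866712]
r6 m[φ3→X15] = [208148, 119812, 156448]
r6 m[φ3→X14] = [12, 15, 13]
r6 m[φ4→X13] = [4, 2, 2]
r6 m[φ5→X5] = [3, 2, 9]
r6 m[φ6→X5] = [2, 6, 2]
r6 m[φ7→X5] = [7, 7, 2]
r6 m[X13→φ0] = [72576, 11016, 22968]
r6 m[X13→φ1] = [16832, 7174, 3740]
r6 m[X13→φ2] = [1192968, 136728, 354960]
r6 m[X13→φ4] = [4771872, 1162188, 1952280]
r6 m[X5→φ1] = [42, 84, 36]
r6 m[X5→φ5] = [2531144, 5943840, 648368]
r6 m[X5→φ6] = [3796716, 1981280, 2917656]
r6 m[X5→φ7] = [1084776, 1698240, 2917656]
r6 m[X7→φ2] = [1, 1, 1]
r6 m[X15→φ3] = [1, 1, 1]
r6 m[X14→φ0] = [12, 15, 13]
r6 m[X14→φ3] = [776232, 674280, 452880]
r7 m[φ0→X13] = [263, 211, 170]
r7 m[φ0→X14] = [776232, 674280, 452880]
r7 m[φ1→X13] = [1134, 324, 1044]
r7 m[φ1→X5] = [180796, 141520, 162092]
r7 m[φ2→X13] = [16, 17, 11]
r7 m[φ2→X7] = [13558752, 4890960, 6866712]
r7 m[φ3→X15] = [10893096, 6237432, 8185896]
r7 m[φ3→X14] = [12, 15, 13]
r7 m[φ4→X13] = [4, 2, 2]
r7 m[φ5→X5] = [3, 2, 9]
r7 m[φ6→X5] = [2, 6, 2]
r7 m[φ7→X5] = [7, 7, 2]
r7 m[X13→φ0] = [72576, 11016, 22968]
r7 m[X13→φ1] = [16832, 7174, 3740]
r7 m[X13→φ2] = [1192968, 136728, 354960]
r7 m[X13→φ4] = [4771872, 1162188, 1952280]
r7 m[X5→φ1] = [42, 84, 36]
r7 m[X5→φ5] = [2531144, 5943840, 648368]
r7 m[X5→φ6] = [3796716, 1981280, 2917656]
r7 m[X5→φ7] = [1084776, 1698240, 2917656]
r7 m[X7→φ2] = [1, 1, 1]
r7 m[X15→φ3] = [1, 1, 1]
r7 m[X14→φ0] = [12, 15, 13]
r7 m[X14→φ3] = [776232, 674280, 452880]
r8 m[φ0→X13] = [263, 211, 170]
r8 m[φ0→X14] = [776232, 674280, 452880]
r8 m[φ1→X13] = [1134, 324, 1044]
r8 m[φ1→X5] = [180796, 141520, 162092]
r8 m[φ2→X13] = [16, 17, 11]
r8 m[φ2→X7] = [13558752, 4890960, 6866712]
r8 m[φ3→X15] = [10893096, 6237432, 8185896]
r8 m[φ3→X14] = [12, 15, 13]
r8 m[φ4→X13] = [4, 2, 2]
r8 m[φ5→X5] = [3, 2, 9]
r8 m[φ6→X5] = [2, 6, 2]
r8 m[φ7→X5] = [7, 7, 2]
r8 m[X13→φ0] = [72576, 11016, 22968]
r8 m[X13→φ1] = [16832, 7174, 3740]
r8 m[X13→φ2] = [1192968, 136728, 354960]
r8 m[X13→φ4] = [4771872, 1162188, 1952280]
r8 m[X5→φ1] = [42, 84, 36]
r8 m[X5→φ5] = [2531144, 5943840, 648368]
r8 m[X5→φ6] = [3796716, 1981280, 2917656]
r8 m[X5→φ7] = [1084776, 1698240, 2917656]
r8 m[X7→φ2] = [1, 1, 1]
r8 m[X15→φ3] = [1, 1, 1]
r8 m[X14→φ0] = [12, 15, 13]
r8 m[X14→φ3] = [776232, 674280, 452880]
fixed point reached at round 8
b[X14] = ⊗ incoming = [9314784, 10114200, 5887440]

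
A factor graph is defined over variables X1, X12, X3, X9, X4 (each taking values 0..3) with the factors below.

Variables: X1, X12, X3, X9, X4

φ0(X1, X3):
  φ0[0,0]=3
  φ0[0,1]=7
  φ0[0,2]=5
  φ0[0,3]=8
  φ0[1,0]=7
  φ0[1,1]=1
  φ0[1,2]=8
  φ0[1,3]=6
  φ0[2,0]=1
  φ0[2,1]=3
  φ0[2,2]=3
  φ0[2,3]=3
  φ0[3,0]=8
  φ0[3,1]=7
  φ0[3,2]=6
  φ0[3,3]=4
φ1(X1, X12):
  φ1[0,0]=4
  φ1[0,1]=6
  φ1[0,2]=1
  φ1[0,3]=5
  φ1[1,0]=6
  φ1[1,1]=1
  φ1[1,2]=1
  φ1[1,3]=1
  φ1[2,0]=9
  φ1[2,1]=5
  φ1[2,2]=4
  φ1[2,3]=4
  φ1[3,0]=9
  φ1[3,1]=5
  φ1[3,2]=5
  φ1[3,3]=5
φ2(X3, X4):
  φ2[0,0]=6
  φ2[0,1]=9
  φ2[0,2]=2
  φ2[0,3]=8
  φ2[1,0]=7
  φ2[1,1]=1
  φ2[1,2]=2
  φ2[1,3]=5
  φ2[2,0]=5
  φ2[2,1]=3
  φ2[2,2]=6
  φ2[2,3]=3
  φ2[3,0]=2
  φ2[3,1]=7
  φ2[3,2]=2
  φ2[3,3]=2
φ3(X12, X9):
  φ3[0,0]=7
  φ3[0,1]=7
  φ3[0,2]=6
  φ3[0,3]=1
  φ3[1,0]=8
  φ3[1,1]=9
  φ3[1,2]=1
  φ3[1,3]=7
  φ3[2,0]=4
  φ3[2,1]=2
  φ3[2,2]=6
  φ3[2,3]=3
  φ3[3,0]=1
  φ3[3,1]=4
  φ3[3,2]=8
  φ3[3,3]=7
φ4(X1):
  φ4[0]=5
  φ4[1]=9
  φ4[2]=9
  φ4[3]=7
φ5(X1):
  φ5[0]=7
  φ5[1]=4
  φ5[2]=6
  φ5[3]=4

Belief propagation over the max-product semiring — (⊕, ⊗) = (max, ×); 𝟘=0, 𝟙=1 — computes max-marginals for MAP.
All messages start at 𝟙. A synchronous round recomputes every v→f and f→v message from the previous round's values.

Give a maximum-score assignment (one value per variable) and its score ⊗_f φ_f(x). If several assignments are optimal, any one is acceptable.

init: all messages = 𝟙 over 4 values
r1 m[φ0→X1] = [8, 8, 3, 8]
r1 m[φ0→X3] = [8, 7, 8, 8]
r1 m[φ1→X1] = [6, 6, 9, 9]
r1 m[φ1→X12] = [9, 6, 5, 5]
r1 m[φ2→X3] = [9, 7, 6, 7]
r1 m[φ2→X4] = [7, 9, 6, 8]
r1 m[φ3→X12] = [7, 9, 6, 8]
r1 m[φ3→X9] = [8, 9, 8, 7]
r1 m[φ4→X1] = [5, 9, 9, 7]
r1 m[φ5→X1] = [7, 4, 6, 4]
r1 m[X1→φ0] = [1, 1, 1, 1]
r1 m[X1→φ1] = [1, 1, 1, 1]
r1 m[X1→φ4] = [1, 1, 1, 1]
r1 m[X1→φ5] = [1, 1, 1, 1]
r1 m[X12→φ1] = [1, 1, 1, 1]
r1 m[X12→φ3] = [1, 1, 1, 1]
r1 m[X3→φ0] = [1, 1, 1, 1]
r1 m[X3→φ2] = [1, 1, 1, 1]
r1 m[X9→φ3] = [1, 1, 1, 1]
r1 m[X4→φ2] = [1, 1, 1, 1]
r2 m[φ0→X1] = [8, 8, 3, 8]
r2 m[φ0→X3] = [8, 7, 8, 8]
r2 m[φ1→X1] = [6, 6, 9, 9]
r2 m[φ1→X12] = [9, 6, 5, 5]
r2 m[φ2→X3] = [9, 7, 6, 7]
r2 m[φ2→X4] = [7, 9, 6, 8]
r2 m[φ3→X12] = [7, 9, 6, 8]
r2 m[φ3→X9] = [8, 9, 8, 7]
r2 m[φ4→X1] = [5, 9, 9, 7]
r2 m[φ5→X1] = [7, 4, 6, 4]
r2 m[X1→φ0] = [210, 216, 486, 252]
r2 m[X1→φ1] = [280, 288, 162, 224]
r2 m[X1→φ4] = [336, 192, 162, 288]
r2 m[X1→φ5] = [240, 432, 243, 504]
r2 m[X12→φ1] = [7, 9, 6, 8]
r2 m[X12→φ3] = [9, 6, 5, 5]
r2 m[X3→φ0] = [9, 7, 6, 7]
r2 m[X3→φ2] = [8, 7, 8, 8]
r2 m[X9→φ3] = [1, 1, 1, 1]
r2 m[X4→φ2] = [1, 1, 1, 1]
r3 m[φ0→X1] = [56, 63, 21, 72]
r3 m[φ0→X3] = [2016, 1764, 1728, 1680]
r3 m[φ1→X1] = [54, 42, 63, 63]
r3 m[φ1→X12] = [2016, 1680, 1120, 1400]
r3 m[φ2→X3] = [9, 7, 6, 7]
r3 m[φ2→X4] = [49, 72, 48, 64]
r3 m[φ3→X12] = [7, 9, 6, 8]
r3 m[φ3→X9] = [63, 63, 54, 42]
r3 m[φ4→X1] = [5, 9, 9, 7]
r3 m[φ5→X1] = [7, 4, 6, 4]
r3 m[X1→φ0] = [210, 216, 486, 252]
r3 m[X1→φ1] = [280, 288, 162, 224]
r3 m[X1→φ4] = [336, 192, 162, 288]
r3 m[X1→φ5] = [240, 432, 243, 504]
r3 m[X12→φ1] = [7, 9, 6, 8]
r3 m[X12→φ3] = [9, 6, 5, 5]
r3 m[X3→φ0] = [9, 7, 6, 7]
r3 m[X3→φ2] = [8, 7, 8, 8]
r3 m[X9→φ3] = [1, 1, 1, 1]
r3 m[X4→φ2] = [1, 1, 1, 1]
r4 m[φ0→X1] = [56, 63, 21, 72]
r4 m[φ0→X3] = [2016, 1764, 1728, 1680]
r4 m[φ1→X1] = [54, 42, 63, 63]
r4 m[φ1→X12] = [2016, 1680, 1120, 1400]
r4 m[φ2→X3] = [9, 7, 6, 7]
r4 m[φ2→X4] = [49, 72, 48, 64]
r4 m[φ3→X12] = [7, 9, 6, 8]
r4 m[φ3→X9] = [63, 63, 54, 42]
r4 m[φ4→X1] = [5, 9, 9, 7]
r4 m[φ5→X1] = [7, 4, 6, 4]
r4 m[X1→φ0] = [1890, 1512, 3402, 1764]
r4 m[X1→φ1] = [1960, 2268, 1134, 2016]
r4 m[X1→φ4] = [21168, 10584, 7938, 18144]
r4 m[X1→φ5] = [15120, 23814, 11907, 31752]
r4 m[X12→φ1] = [7, 9, 6, 8]
r4 m[X12→φ3] = [2016, 1680, 1120, 1400]
r4 m[X3→φ0] = [9, 7, 6, 7]
r4 m[X3→φ2] = [2016, 1764, 1728, 1680]
r4 m[X9→φ3] = [1, 1, 1, 1]
r4 m[X4→φ2] = [1, 1, 1, 1]
r5 m[φ0→X1] = [56, 63, 21, 72]
r5 m[φ0→X3] = [14112, 13230, 12096, 15120]
r5 m[φ1→X1] = [54, 42, 63, 63]
r5 m[φ1→X12] = [18144, 11760, 10080, 10080]
r5 m[φ2→X3] = [9, 7, 6, 7]
r5 m[φ2→X4] = [12348, 18144, 10368, 16128]
r5 m[φ3→X12] = [7, 9, 6, 8]
r5 m[φ3→X9] = [14112, 15120, 12096, 11760]
r5 m[φ4→X1] = [5, 9, 9, 7]
r5 m[φ5→X1] = [7, 4, 6, 4]
r5 m[X1→φ0] = [1890, 1512, 3402, 1764]
r5 m[X1→φ1] = [1960, 2268, 1134, 2016]
r5 m[X1→φ4] = [21168, 10584, 7938, 18144]
r5 m[X1→φ5] = [15120, 23814, 11907, 31752]
r5 m[X12→φ1] = [7, 9, 6, 8]
r5 m[X12→φ3] = [2016, 1680, 1120, 1400]
r5 m[X3→φ0] = [9, 7, 6, 7]
r5 m[X3→φ2] = [2016, 1764, 1728, 1680]
r5 m[X9→φ3] = [1, 1, 1, 1]
r5 m[X4→φ2] = [1, 1, 1, 1]
r6 m[φ0→X1] = [56, 63, 21, 72]
r6 m[φ0→X3] = [14112, 13230, 12096, 15120]
r6 m[φ1→X1] = [54, 42, 63, 63]
r6 m[φ1→X12] = [18144, 11760, 10080, 10080]
r6 m[φ2→X3] = [9, 7, 6, 7]
r6 m[φ2→X4] = [12348, 18144, 10368, 16128]
r6 m[φ3→X12] = [7, 9, 6, 8]
r6 m[φ3→X9] = [14112, 15120, 12096, 11760]
r6 m[φ4→X1] = [5, 9, 9, 7]
r6 m[φ5→X1] = [7, 4, 6, 4]
r6 m[X1→φ0] = [1890, 1512, 3402, 1764]
r6 m[X1→φ1] = [1960, 2268, 1134, 2016]
r6 m[X1→φ4] = [21168, 10584, 7938, 18144]
r6 m[X1→φ5] = [15120, 23814, 11907, 31752]
r6 m[X12→φ1] = [7, 9, 6, 8]
r6 m[X12→φ3] = [18144, 11760, 10080, 10080]
r6 m[X3→φ0] = [9, 7, 6, 7]
r6 m[X3→φ2] = [14112, 13230, 12096, 15120]
r6 m[X9→φ3] = [1, 1, 1, 1]
r6 m[X4→φ2] = [1, 1, 1, 1]
r7 m[φ0→X1] = [56, 63, 21, 72]
r7 m[φ0→X3] = [14112, 13230, 12096, 15120]
r7 m[φ1→X1] = [54, 42, 63, 63]
r7 m[φ1→X12] = [18144, 11760, 10080, 10080]
r7 m[φ2→X3] = [9, 7, 6, 7]
r7 m[φ2→X4] = [92610, 127008, 72576, 112896]
r7 m[φ3→X12] = [7, 9, 6, 8]
r7 m[φ3→X9] = [127008, 127008, 108864, 82320]
r7 m[φ4→X1] = [5, 9, 9, 7]
r7 m[φ5→X1] = [7, 4, 6, 4]
r7 m[X1→φ0] = [1890, 1512, 3402, 1764]
r7 m[X1→φ1] = [1960, 2268, 1134, 2016]
r7 m[X1→φ4] = [21168, 10584, 7938, 18144]
r7 m[X1→φ5] = [15120, 23814, 11907, 31752]
r7 m[X12→φ1] = [7, 9, 6, 8]
r7 m[X12→φ3] = [18144, 11760, 10080, 10080]
r7 m[X3→φ0] = [9, 7, 6, 7]
r7 m[X3→φ2] = [14112, 13230, 12096, 15120]
r7 m[X9→φ3] = [1, 1, 1, 1]
r7 m[X4→φ2] = [1, 1, 1, 1]
r8 m[φ0→X1] = [56, 63, 21, 72]
r8 m[φ0→X3] = [14112, 13230, 12096, 15120]
r8 m[φ1→X1] = [54, 42, 63, 63]
r8 m[φ1→X12] = [18144, 11760, 10080, 10080]
r8 m[φ2→X3] = [9, 7, 6, 7]
r8 m[φ2→X4] = [92610, 127008, 72576, 112896]
r8 m[φ3→X12] = [7, 9, 6, 8]
r8 m[φ3→X9] = [127008, 127008, 108864, 82320]
r8 m[φ4→X1] = [5, 9, 9, 7]
r8 m[φ5→X1] = [7, 4, 6, 4]
r8 m[X1→φ0] = [1890, 1512, 3402, 1764]
r8 m[X1→φ1] = [1960, 2268, 1134, 2016]
r8 m[X1→φ4] = [21168, 10584, 7938, 18144]
r8 m[X1→φ5] = [15120, 23814, 11907, 31752]
r8 m[X12→φ1] = [7, 9, 6, 8]
r8 m[X12→φ3] = [18144, 11760, 10080, 10080]
r8 m[X3→φ0] = [9, 7, 6, 7]
r8 m[X3→φ2] = [14112, 13230, 12096, 15120]
r8 m[X9→φ3] = [1, 1, 1, 1]
r8 m[X4→φ2] = [1, 1, 1, 1]
fixed point reached at round 8
traceback from X1: (X1=3, X12=0, X3=0, X9=0, X4=1), score=127008

assignment: (X1=3, X12=0, X3=0, X9=0, X4=1); score = 127008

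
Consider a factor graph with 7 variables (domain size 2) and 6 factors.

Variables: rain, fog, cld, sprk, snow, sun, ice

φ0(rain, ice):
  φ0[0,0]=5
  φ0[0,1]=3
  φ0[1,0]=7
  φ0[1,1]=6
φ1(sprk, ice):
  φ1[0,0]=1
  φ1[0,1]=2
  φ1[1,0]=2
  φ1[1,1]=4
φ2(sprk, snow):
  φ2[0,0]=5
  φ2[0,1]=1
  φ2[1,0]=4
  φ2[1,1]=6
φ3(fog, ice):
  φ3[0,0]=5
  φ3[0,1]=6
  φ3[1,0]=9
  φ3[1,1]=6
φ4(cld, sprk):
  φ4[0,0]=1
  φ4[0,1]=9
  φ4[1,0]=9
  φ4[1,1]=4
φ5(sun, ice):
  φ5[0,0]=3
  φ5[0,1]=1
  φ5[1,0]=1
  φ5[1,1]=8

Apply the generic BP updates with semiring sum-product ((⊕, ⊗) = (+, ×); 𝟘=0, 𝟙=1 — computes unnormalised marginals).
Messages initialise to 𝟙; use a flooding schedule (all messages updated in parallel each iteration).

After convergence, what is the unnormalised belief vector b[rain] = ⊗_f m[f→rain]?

b[rain] = [296960, 540160]

init: all messages = 𝟙 over 2 values
r1 m[φ0→rain] = [8, 13]
r1 m[φ0→ice] = [12, 9]
r1 m[φ1→sprk] = [3, 6]
r1 m[φ1→ice] = [3, 6]
r1 m[φ2→sprk] = [6, 10]
r1 m[φ2→snow] = [9, 7]
r1 m[φ3→fog] = [11, 15]
r1 m[φ3→ice] = [14, 12]
r1 m[φ4→cld] = [10, 13]
r1 m[φ4→sprk] = [10, 13]
r1 m[φ5→sun] = [4, 9]
r1 m[φ5→ice] = [4, 9]
r1 m[rain→φ0] = [1, 1]
r1 m[fog→φ3] = [1, 1]
r1 m[cld→φ4] = [1, 1]
r1 m[sprk→φ1] = [1, 1]
r1 m[sprk→φ2] = [1, 1]
r1 m[sprk→φ4] = [1, 1]
r1 m[snow→φ2] = [1, 1]
r1 m[sun→φ5] = [1, 1]
r1 m[ice→φ0] = [1, 1]
r1 m[ice→φ1] = [1, 1]
r1 m[ice→φ3] = [1, 1]
r1 m[ice→φ5] = [1, 1]
r2 m[φ0→rain] = [8, 13]
r2 m[φ0→ice] = [12, 9]
r2 m[φ1→sprk] = [3, 6]
r2 m[φ1→ice] = [3, 6]
r2 m[φ2→sprk] = [6, 10]
r2 m[φ2→snow] = [9, 7]
r2 m[φ3→fog] = [11, 15]
r2 m[φ3→ice] = [14, 12]
r2 m[φ4→cld] = [10, 13]
r2 m[φ4→sprk] = [10, 13]
r2 m[φ5→sun] = [4, 9]
r2 m[φ5→ice] = [4, 9]
r2 m[rain→φ0] = [1, 1]
r2 m[fog→φ3] = [1, 1]
r2 m[cld→φ4] = [1, 1]
r2 m[sprk→φ1] = [60, 130]
r2 m[sprk→φ2] = [30, 78]
r2 m[sprk→φ4] = [18, 60]
r2 m[snow→φ2] = [1, 1]
r2 m[sun→φ5] = [1, 1]
r2 m[ice→φ0] = [168, 648]
r2 m[ice→φ1] = [672, 972]
r2 m[ice→φ3] = [144, 486]
r2 m[ice→φ5] = [504, 648]
r3 m[φ0→rain] = [2784, 5064]
r3 m[φ0→ice] = [12, 9]
r3 m[φ1→sprk] = [2616, 5232]
r3 m[φ1→ice] = [320, 640]
r3 m[φ2→sprk] = [6, 10]
r3 m[φ2→snow] = [462, 498]
r3 m[φ3→fog] = [3636, 4212]
r3 m[φ3→ice] = [14, 12]
r3 m[φ4→cld] = [558, 402]
r3 m[φ4→sprk] = [10, 13]
r3 m[φ5→sun] = [2160, 5688]
r3 m[φ5→ice] = [4, 9]
r3 m[rain→φ0] = [1, 1]
r3 m[fog→φ3] = [1, 1]
r3 m[cld→φ4] = [1, 1]
r3 m[sprk→φ1] = [60, 130]
r3 m[sprk→φ2] = [30, 78]
r3 m[sprk→φ4] = [18, 60]
r3 m[snow→φ2] = [1, 1]
r3 m[sun→φ5] = [1, 1]
r3 m[ice→φ0] = [168, 648]
r3 m[ice→φ1] = [672, 972]
r3 m[ice→φ3] = [144, 486]
r3 m[ice→φ5] = [504, 648]
r4 m[φ0→rain] = [2784, 5064]
r4 m[φ0→ice] = [12, 9]
r4 m[φ1→sprk] = [2616, 5232]
r4 m[φ1→ice] = [320, 640]
r4 m[φ2→sprk] = [6, 10]
r4 m[φ2→snow] = [462, 498]
r4 m[φ3→fog] = [3636, 4212]
r4 m[φ3→ice] = [14, 12]
r4 m[φ4→cld] = [558, 402]
r4 m[φ4→sprk] = [10, 13]
r4 m[φ5→sun] = [2160, 5688]
r4 m[φ5→ice] = [4, 9]
r4 m[rain→φ0] = [1, 1]
r4 m[fog→φ3] = [1, 1]
r4 m[cld→φ4] = [1, 1]
r4 m[sprk→φ1] = [60, 130]
r4 m[sprk→φ2] = [26160, 68016]
r4 m[sprk→φ4] = [15696, 52320]
r4 m[snow→φ2] = [1, 1]
r4 m[sun→φ5] = [1, 1]
r4 m[ice→φ0] = [17920, 69120]
r4 m[ice→φ1] = [672, 972]
r4 m[ice→φ3] = [15360, 51840]
r4 m[ice→φ5] = [53760, 69120]
r5 m[φ0→rain] = [296960, 540160]
r5 m[φ0→ice] = [12, 9]
r5 m[φ1→sprk] = [2616, 5232]
r5 m[φ1→ice] = [320, 640]
r5 m[φ2→sprk] = [6, 10]
r5 m[φ2→snow] = [402864, 434256]
r5 m[φ3→fog] = [387840, 449280]
r5 m[φ3→ice] = [14, 12]
r5 m[φ4→cld] = [486576, 350544]
r5 m[φ4→sprk] = [10, 13]
r5 m[φ5→sun] = [230400, 606720]
r5 m[φ5→ice] = [4, 9]
r5 m[rain→φ0] = [1, 1]
r5 m[fog→φ3] = [1, 1]
r5 m[cld→φ4] = [1, 1]
r5 m[sprk→φ1] = [60, 130]
r5 m[sprk→φ2] = [26160, 68016]
r5 m[sprk→φ4] = [15696, 52320]
r5 m[snow→φ2] = [1, 1]
r5 m[sun→φ5] = [1, 1]
r5 m[ice→φ0] = [17920, 69120]
r5 m[ice→φ1] = [672, 972]
r5 m[ice→φ3] = [15360, 51840]
r5 m[ice→φ5] = [53760, 69120]
r6 m[φ0→rain] = [296960, 540160]
r6 m[φ0→ice] = [12, 9]
r6 m[φ1→sprk] = [2616, 5232]
r6 m[φ1→ice] = [320, 640]
r6 m[φ2→sprk] = [6, 10]
r6 m[φ2→snow] = [402864, 434256]
r6 m[φ3→fog] = [387840, 449280]
r6 m[φ3→ice] = [14, 12]
r6 m[φ4→cld] = [486576, 350544]
r6 m[φ4→sprk] = [10, 13]
r6 m[φ5→sun] = [230400, 606720]
r6 m[φ5→ice] = [4, 9]
r6 m[rain→φ0] = [1, 1]
r6 m[fog→φ3] = [1, 1]
r6 m[cld→φ4] = [1, 1]
r6 m[sprk→φ1] = [60, 130]
r6 m[sprk→φ2] = [26160, 68016]
r6 m[sprk→φ4] = [15696, 52320]
r6 m[snow→φ2] = [1, 1]
r6 m[sun→φ5] = [1, 1]
r6 m[ice→φ0] = [17920, 69120]
r6 m[ice→φ1] = [672, 972]
r6 m[ice→φ3] = [15360, 51840]
r6 m[ice→φ5] = [53760, 69120]
fixed point reached at round 6
b[rain] = ⊗ incoming = [296960, 540160]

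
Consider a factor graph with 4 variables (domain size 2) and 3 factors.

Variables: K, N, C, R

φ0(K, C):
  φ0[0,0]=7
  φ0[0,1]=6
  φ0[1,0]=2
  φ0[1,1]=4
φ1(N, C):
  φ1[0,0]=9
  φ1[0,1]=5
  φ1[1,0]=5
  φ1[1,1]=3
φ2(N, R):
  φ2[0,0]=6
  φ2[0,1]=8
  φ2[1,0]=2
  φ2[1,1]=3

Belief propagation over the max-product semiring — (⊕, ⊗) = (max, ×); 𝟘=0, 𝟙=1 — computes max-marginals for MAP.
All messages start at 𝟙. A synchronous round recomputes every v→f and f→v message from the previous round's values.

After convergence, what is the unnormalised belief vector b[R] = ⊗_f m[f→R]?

b[R] = [378, 504]

init: all messages = 𝟙 over 2 values
r1 m[φ0→K] = [7, 4]
r1 m[φ0→C] = [7, 6]
r1 m[φ1→N] = [9, 5]
r1 m[φ1→C] = [9, 5]
r1 m[φ2→N] = [8, 3]
r1 m[φ2→R] = [6, 8]
r1 m[K→φ0] = [1, 1]
r1 m[N→φ1] = [1, 1]
r1 m[N→φ2] = [1, 1]
r1 m[C→φ0] = [1, 1]
r1 m[C→φ1] = [1, 1]
r1 m[R→φ2] = [1, 1]
r2 m[φ0→K] = [7, 4]
r2 m[φ0→C] = [7, 6]
r2 m[φ1→N] = [9, 5]
r2 m[φ1→C] = [9, 5]
r2 m[φ2→N] = [8, 3]
r2 m[φ2→R] = [6, 8]
r2 m[K→φ0] = [1, 1]
r2 m[N→φ1] = [8, 3]
r2 m[N→φ2] = [9, 5]
r2 m[C→φ0] = [9, 5]
r2 m[C→φ1] = [7, 6]
r2 m[R→φ2] = [1, 1]
r3 m[φ0→K] = [63, 20]
r3 m[φ0→C] = [7, 6]
r3 m[φ1→N] = [63, 35]
r3 m[φ1→C] = [72, 40]
r3 m[φ2→N] = [8, 3]
r3 m[φ2→R] = [54, 72]
r3 m[K→φ0] = [1, 1]
r3 m[N→φ1] = [8, 3]
r3 m[N→φ2] = [9, 5]
r3 m[C→φ0] = [9, 5]
r3 m[C→φ1] = [7, 6]
r3 m[R→φ2] = [1, 1]
r4 m[φ0→K] = [63, 20]
r4 m[φ0→C] = [7, 6]
r4 m[φ1→N] = [63, 35]
r4 m[φ1→C] = [72, 40]
r4 m[φ2→N] = [8, 3]
r4 m[φ2→R] = [54, 72]
r4 m[K→φ0] = [1, 1]
r4 m[N→φ1] = [8, 3]
r4 m[N→φ2] = [63, 35]
r4 m[C→φ0] = [72, 40]
r4 m[C→φ1] = [7, 6]
r4 m[R→φ2] = [1, 1]
r5 m[φ0→K] = [504, 160]
r5 m[φ0→C] = [7, 6]
r5 m[φ1→N] = [63, 35]
r5 m[φ1→C] = [72, 40]
r5 m[φ2→N] = [8, 3]
r5 m[φ2→R] = [378, 504]
r5 m[K→φ0] = [1, 1]
r5 m[N→φ1] = [8, 3]
r5 m[N→φ2] = [63, 35]
r5 m[C→φ0] = [72, 40]
r5 m[C→φ1] = [7, 6]
r5 m[R→φ2] = [1, 1]
r6 m[φ0→K] = [504, 160]
r6 m[φ0→C] = [7, 6]
r6 m[φ1→N] = [63, 35]
r6 m[φ1→C] = [72, 40]
r6 m[φ2→N] = [8, 3]
r6 m[φ2→R] = [378, 504]
r6 m[K→φ0] = [1, 1]
r6 m[N→φ1] = [8, 3]
r6 m[N→φ2] = [63, 35]
r6 m[C→φ0] = [72, 40]
r6 m[C→φ1] = [7, 6]
r6 m[R→φ2] = [1, 1]
fixed point reached at round 6
b[R] = ⊗ incoming = [378, 504]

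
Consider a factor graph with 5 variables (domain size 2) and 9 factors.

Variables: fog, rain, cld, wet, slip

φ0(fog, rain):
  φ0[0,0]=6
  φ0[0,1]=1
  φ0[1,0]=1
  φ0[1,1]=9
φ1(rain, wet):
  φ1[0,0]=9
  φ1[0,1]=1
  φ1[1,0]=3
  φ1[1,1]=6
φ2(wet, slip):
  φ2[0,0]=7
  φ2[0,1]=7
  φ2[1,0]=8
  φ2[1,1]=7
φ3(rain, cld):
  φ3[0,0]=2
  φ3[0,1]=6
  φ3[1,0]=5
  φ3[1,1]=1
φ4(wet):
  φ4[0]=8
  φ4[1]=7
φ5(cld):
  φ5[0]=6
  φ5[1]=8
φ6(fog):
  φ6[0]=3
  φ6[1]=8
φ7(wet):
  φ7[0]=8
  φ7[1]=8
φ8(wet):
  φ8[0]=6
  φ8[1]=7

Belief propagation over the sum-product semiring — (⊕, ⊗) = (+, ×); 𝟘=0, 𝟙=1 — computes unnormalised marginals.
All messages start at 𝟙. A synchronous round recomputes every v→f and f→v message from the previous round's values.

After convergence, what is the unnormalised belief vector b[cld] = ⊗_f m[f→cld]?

b[cld] = [132598368, 98566272]

init: all messages = 𝟙 over 2 values
r1 m[φ0→fog] = [7, 10]
r1 m[φ0→rain] = [7, 10]
r1 m[φ1→rain] = [10, 9]
r1 m[φ1→wet] = [12, 7]
r1 m[φ2→wet] = [14, 15]
r1 m[φ2→slip] = [15, 14]
r1 m[φ3→rain] = [8, 6]
r1 m[φ3→cld] = [7, 7]
r1 m[φ4→wet] = [8, 7]
r1 m[φ5→cld] = [6, 8]
r1 m[φ6→fog] = [3, 8]
r1 m[φ7→wet] = [8, 8]
r1 m[φ8→wet] = [6, 7]
r1 m[fog→φ0] = [1, 1]
r1 m[fog→φ6] = [1, 1]
r1 m[rain→φ0] = [1, 1]
r1 m[rain→φ1] = [1, 1]
r1 m[rain→φ3] = [1, 1]
r1 m[cld→φ3] = [1, 1]
r1 m[cld→φ5] = [1, 1]
r1 m[wet→φ1] = [1, 1]
r1 m[wet→φ2] = [1, 1]
r1 m[wet→φ4] = [1, 1]
r1 m[wet→φ7] = [1, 1]
r1 m[wet→φ8] = [1, 1]
r1 m[slip→φ2] = [1, 1]
r2 m[φ0→fog] = [7, 10]
r2 m[φ0→rain] = [7, 10]
r2 m[φ1→rain] = [10, 9]
r2 m[φ1→wet] = [12, 7]
r2 m[φ2→wet] = [14, 15]
r2 m[φ2→slip] = [15, 14]
r2 m[φ3→rain] = [8, 6]
r2 m[φ3→cld] = [7, 7]
r2 m[φ4→wet] = [8, 7]
r2 m[φ5→cld] = [6, 8]
r2 m[φ6→fog] = [3, 8]
r2 m[φ7→wet] = [8, 8]
r2 m[φ8→wet] = [6, 7]
r2 m[fog→φ0] = [3, 8]
r2 m[fog→φ6] = [7, 10]
r2 m[rain→φ0] = [80, 54]
r2 m[rain→φ1] = [56, 60]
r2 m[rain→φ3] = [70, 90]
r2 m[cld→φ3] = [6, 8]
r2 m[cld→φ5] = [7, 7]
r2 m[wet→φ1] = [5376, 5880]
r2 m[wet→φ2] = [4608, 2744]
r2 m[wet→φ4] = [8064, 5880]
r2 m[wet→φ7] = [8064, 5145]
r2 m[wet→φ8] = [10752, 5880]
r2 m[slip→φ2] = [1, 1]
r3 m[φ0→fog] = [534, 566]
r3 m[φ0→rain] = [26, 75]
r3 m[φ1→rain] = [54264, 51408]
r3 m[φ1→wet] = [684, 416]
r3 m[φ2→wet] = [14, 15]
r3 m[φ2→slip] = [54208, 51464]
r3 m[φ3→rain] = [60, 38]
r3 m[φ3→cld] = [590, 510]
r3 m[φ4→wet] = [8, 7]
r3 m[φ5→cld] = [6, 8]
r3 m[φ6→fog] = [3, 8]
r3 m[φ7→wet] = [8, 8]
r3 m[φ8→wet] = [6, 7]
r3 m[fog→φ0] = [3, 8]
r3 m[fog→φ6] = [7, 10]
r3 m[rain→φ0] = [80, 54]
r3 m[rain→φ1] = [56, 60]
r3 m[rain→φ3] = [70, 90]
r3 m[cld→φ3] = [6, 8]
r3 m[cld→φ5] = [7, 7]
r3 m[wet→φ1] = [5376, 5880]
r3 m[wet→φ2] = [4608, 2744]
r3 m[wet→φ4] = [8064, 5880]
r3 m[wet→φ7] = [8064, 5145]
r3 m[wet→φ8] = [10752, 5880]
r3 m[slip→φ2] = [1, 1]
r4 m[φ0→fog] = [534, 566]
r4 m[φ0→rain] = [26, 75]
r4 m[φ1→rain] = [54264, 51408]
r4 m[φ1→wet] = [684, 416]
r4 m[φ2→wet] = [14, 15]
r4 m[φ2→slip] = [54208, 51464]
r4 m[φ3→rain] = [60, 38]
r4 m[φ3→cld] = [590, 510]
r4 m[φ4→wet] = [8, 7]
r4 m[φ5→cld] = [6, 8]
r4 m[φ6→fog] = [3, 8]
r4 m[φ7→wet] = [8, 8]
r4 m[φ8→wet] = [6, 7]
r4 m[fog→φ0] = [3, 8]
r4 m[fog→φ6] = [534, 566]
r4 m[rain→φ0] = [3255840, 1953504]
r4 m[rain→φ1] = [1560, 2850]
r4 m[rain→φ3] = [1410864, 3855600]
r4 m[cld→φ3] = [6, 8]
r4 m[cld→φ5] = [590, 510]
r4 m[wet→φ1] = [5376, 5880]
r4 m[wet→φ2] = [262656, 163072]
r4 m[wet→φ4] = [459648, 349440]
r4 m[wet→φ7] = [459648, 305760]
r4 m[wet→φ8] = [612864, 349440]
r4 m[slip→φ2] = [1, 1]
r5 m[φ0→fog] = [21488544, 20837376]
r5 m[φ0→rain] = [26, 75]
r5 m[φ1→rain] = [54264, 51408]
r5 m[φ1→wet] = [22590, 18660]
r5 m[φ2→wet] = [14, 15]
r5 m[φ2→slip] = [3143168, 2980096]
r5 m[φ3→rain] = [60, 38]
r5 m[φ3→cld] = [22099728, 12320784]
r5 m[φ4→wet] = [8, 7]
r5 m[φ5→cld] = [6, 8]
r5 m[φ6→fog] = [3, 8]
r5 m[φ7→wet] = [8, 8]
r5 m[φ8→wet] = [6, 7]
r5 m[fog→φ0] = [3, 8]
r5 m[fog→φ6] = [534, 566]
r5 m[rain→φ0] = [3255840, 1953504]
r5 m[rain→φ1] = [1560, 2850]
r5 m[rain→φ3] = [1410864, 3855600]
r5 m[cld→φ3] = [6, 8]
r5 m[cld→φ5] = [590, 510]
r5 m[wet→φ1] = [5376, 5880]
r5 m[wet→φ2] = [262656, 163072]
r5 m[wet→φ4] = [459648, 349440]
r5 m[wet→φ7] = [459648, 305760]
r5 m[wet→φ8] = [612864, 349440]
r5 m[slip→φ2] = [1, 1]
r6 m[φ0→fog] = [21488544, 20837376]
r6 m[φ0→rain] = [26, 75]
r6 m[φ1→rain] = [54264, 51408]
r6 m[φ1→wet] = [22590, 18660]
r6 m[φ2→wet] = [14, 15]
r6 m[φ2→slip] = [3143168, 2980096]
r6 m[φ3→rain] = [60, 38]
r6 m[φ3→cld] = [22099728, 12320784]
r6 m[φ4→wet] = [8, 7]
r6 m[φ5→cld] = [6, 8]
r6 m[φ6→fog] = [3, 8]
r6 m[φ7→wet] = [8, 8]
r6 m[φ8→wet] = [6, 7]
r6 m[fog→φ0] = [3, 8]
r6 m[fog→φ6] = [21488544, 20837376]
r6 m[rain→φ0] = [3255840, 1953504]
r6 m[rain→φ1] = [1560, 2850]
r6 m[rain→φ3] = [1410864, 3855600]
r6 m[cld→φ3] = [6, 8]
r6 m[cld→φ5] = [22099728, 12320784]
r6 m[wet→φ1] = [5376, 5880]
r6 m[wet→φ2] = [8674560, 7314720]
r6 m[wet→φ4] = [15180480, 15674400]
r6 m[wet→φ7] = [15180480, 13715100]
r6 m[wet→φ8] = [20240640, 15674400]
r6 m[slip→φ2] = [1, 1]
r7 m[φ0→fog] = [21488544, 20837376]
r7 m[φ0→rain] = [26, 75]
r7 m[φ1→rain] = [54264, 51408]
r7 m[φ1→wet] = [22590, 18660]
r7 m[φ2→wet] = [14, 15]
r7 m[φ2→slip] = [119239680, 111924960]
r7 m[φ3→rain] = [60, 38]
r7 m[φ3→cld] = [22099728, 12320784]
r7 m[φ4→wet] = [8, 7]
r7 m[φ5→cld] = [6, 8]
r7 m[φ6→fog] = [3, 8]
r7 m[φ7→wet] = [8, 8]
r7 m[φ8→wet] = [6, 7]
r7 m[fog→φ0] = [3, 8]
r7 m[fog→φ6] = [21488544, 20837376]
r7 m[rain→φ0] = [3255840, 1953504]
r7 m[rain→φ1] = [1560, 2850]
r7 m[rain→φ3] = [1410864, 3855600]
r7 m[cld→φ3] = [6, 8]
r7 m[cld→φ5] = [22099728, 12320784]
r7 m[wet→φ1] = [5376, 5880]
r7 m[wet→φ2] = [8674560, 7314720]
r7 m[wet→φ4] = [15180480, 15674400]
r7 m[wet→φ7] = [15180480, 13715100]
r7 m[wet→φ8] = [20240640, 15674400]
r7 m[slip→φ2] = [1, 1]
r8 m[φ0→fog] = [21488544, 20837376]
r8 m[φ0→rain] = [26, 75]
r8 m[φ1→rain] = [54264, 51408]
r8 m[φ1→wet] = [22590, 18660]
r8 m[φ2→wet] = [14, 15]
r8 m[φ2→slip] = [119239680, 111924960]
r8 m[φ3→rain] = [60, 38]
r8 m[φ3→cld] = [22099728, 12320784]
r8 m[φ4→wet] = [8, 7]
r8 m[φ5→cld] = [6, 8]
r8 m[φ6→fog] = [3, 8]
r8 m[φ7→wet] = [8, 8]
r8 m[φ8→wet] = [6, 7]
r8 m[fog→φ0] = [3, 8]
r8 m[fog→φ6] = [21488544, 20837376]
r8 m[rain→φ0] = [3255840, 1953504]
r8 m[rain→φ1] = [1560, 2850]
r8 m[rain→φ3] = [1410864, 3855600]
r8 m[cld→φ3] = [6, 8]
r8 m[cld→φ5] = [22099728, 12320784]
r8 m[wet→φ1] = [5376, 5880]
r8 m[wet→φ2] = [8674560, 7314720]
r8 m[wet→φ4] = [15180480, 15674400]
r8 m[wet→φ7] = [15180480, 13715100]
r8 m[wet→φ8] = [20240640, 15674400]
r8 m[slip→φ2] = [1, 1]
fixed point reached at round 8
b[cld] = ⊗ incoming = [132598368, 98566272]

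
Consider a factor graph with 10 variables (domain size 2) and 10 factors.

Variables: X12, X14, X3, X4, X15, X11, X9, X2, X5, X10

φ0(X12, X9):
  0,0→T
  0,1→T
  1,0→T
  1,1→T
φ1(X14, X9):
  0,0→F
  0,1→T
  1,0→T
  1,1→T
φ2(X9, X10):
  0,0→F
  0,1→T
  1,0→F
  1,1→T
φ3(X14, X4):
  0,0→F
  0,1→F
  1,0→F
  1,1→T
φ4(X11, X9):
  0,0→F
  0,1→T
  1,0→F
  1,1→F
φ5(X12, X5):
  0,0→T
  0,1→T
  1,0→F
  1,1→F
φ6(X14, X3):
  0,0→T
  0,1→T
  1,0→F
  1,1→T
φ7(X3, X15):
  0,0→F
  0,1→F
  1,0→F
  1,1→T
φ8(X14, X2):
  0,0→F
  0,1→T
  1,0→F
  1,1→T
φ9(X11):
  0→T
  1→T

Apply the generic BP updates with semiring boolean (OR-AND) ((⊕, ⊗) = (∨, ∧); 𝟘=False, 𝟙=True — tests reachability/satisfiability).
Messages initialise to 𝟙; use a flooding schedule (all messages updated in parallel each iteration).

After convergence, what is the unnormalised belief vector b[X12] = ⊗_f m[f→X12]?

b[X12] = [T, F]

init: all messages = 𝟙 over 2 values
r1 m[φ0→X12] = [T, T]
r1 m[φ0→X9] = [T, T]
r1 m[φ1→X14] = [T, T]
r1 m[φ1→X9] = [T, T]
r1 m[φ2→X9] = [T, T]
r1 m[φ2→X10] = [F, T]
r1 m[φ3→X14] = [F, T]
r1 m[φ3→X4] = [F, T]
r1 m[φ4→X11] = [T, F]
r1 m[φ4→X9] = [F, T]
r1 m[φ5→X12] = [T, F]
r1 m[φ5→X5] = [T, T]
r1 m[φ6→X14] = [T, T]
r1 m[φ6→X3] = [T, T]
r1 m[φ7→X3] = [F, T]
r1 m[φ7→X15] = [F, T]
r1 m[φ8→X14] = [T, T]
r1 m[φ8→X2] = [F, T]
r1 m[φ9→X11] = [T, T]
r1 m[X12→φ0] = [T, T]
r1 m[X12→φ5] = [T, T]
r1 m[X14→φ1] = [T, T]
r1 m[X14→φ3] = [T, T]
r1 m[X14→φ6] = [T, T]
r1 m[X14→φ8] = [T, T]
r1 m[X3→φ6] = [T, T]
r1 m[X3→φ7] = [T, T]
r1 m[X4→φ3] = [T, T]
r1 m[X15→φ7] = [T, T]
r1 m[X11→φ4] = [T, T]
r1 m[X11→φ9] = [T, T]
r1 m[X9→φ0] = [T, T]
r1 m[X9→φ1] = [T, T]
r1 m[X9→φ2] = [T, T]
r1 m[X9→φ4] = [T, T]
r1 m[X2→φ8] = [T, T]
r1 m[X5→φ5] = [T, T]
r1 m[X10→φ2] = [T, T]
r2 m[φ0→X12] = [T, T]
r2 m[φ0→X9] = [T, T]
r2 m[φ1→X14] = [T, T]
r2 m[φ1→X9] = [T, T]
r2 m[φ2→X9] = [T, T]
r2 m[φ2→X10] = [F, T]
r2 m[φ3→X14] = [F, T]
r2 m[φ3→X4] = [F, T]
r2 m[φ4→X11] = [T, F]
r2 m[φ4→X9] = [F, T]
r2 m[φ5→X12] = [T, F]
r2 m[φ5→X5] = [T, T]
r2 m[φ6→X14] = [T, T]
r2 m[φ6→X3] = [T, T]
r2 m[φ7→X3] = [F, T]
r2 m[φ7→X15] = [F, T]
r2 m[φ8→X14] = [T, T]
r2 m[φ8→X2] = [F, T]
r2 m[φ9→X11] = [T, T]
r2 m[X12→φ0] = [T, F]
r2 m[X12→φ5] = [T, T]
r2 m[X14→φ1] = [F, T]
r2 m[X14→φ3] = [T, T]
r2 m[X14→φ6] = [F, T]
r2 m[X14→φ8] = [F, T]
r2 m[X3→φ6] = [F, T]
r2 m[X3→φ7] = [T, T]
r2 m[X4→φ3] = [T, T]
r2 m[X15→φ7] = [T, T]
r2 m[X11→φ4] = [T, T]
r2 m[X11→φ9] = [T, F]
r2 m[X9→φ0] = [F, T]
r2 m[X9→φ1] = [F, T]
r2 m[X9→φ2] = [F, T]
r2 m[X9→φ4] = [T, T]
r2 m[X2→φ8] = [T, T]
r2 m[X5→φ5] = [T, T]
r2 m[X10→φ2] = [T, T]
r3 m[φ0→X12] = [T, T]
r3 m[φ0→X9] = [T, T]
r3 m[φ1→X14] = [T, T]
r3 m[φ1→X9] = [T, T]
r3 m[φ2→X9] = [T, T]
r3 m[φ2→X10] = [F, T]
r3 m[φ3→X14] = [F, T]
r3 m[φ3→X4] = [F, T]
r3 m[φ4→X11] = [T, F]
r3 m[φ4→X9] = [F, T]
r3 m[φ5→X12] = [T, F]
r3 m[φ5→X5] = [T, T]
r3 m[φ6→X14] = [T, T]
r3 m[φ6→X3] = [F, T]
r3 m[φ7→X3] = [F, T]
r3 m[φ7→X15] = [F, T]
r3 m[φ8→X14] = [T, T]
r3 m[φ8→X2] = [F, T]
r3 m[φ9→X11] = [T, T]
r3 m[X12→φ0] = [T, F]
r3 m[X12→φ5] = [T, T]
r3 m[X14→φ1] = [F, T]
r3 m[X14→φ3] = [T, T]
r3 m[X14→φ6] = [F, T]
r3 m[X14→φ8] = [F, T]
r3 m[X3→φ6] = [F, T]
r3 m[X3→φ7] = [T, T]
r3 m[X4→φ3] = [T, T]
r3 m[X15→φ7] = [T, T]
r3 m[X11→φ4] = [T, T]
r3 m[X11→φ9] = [T, F]
r3 m[X9→φ0] = [F, T]
r3 m[X9→φ1] = [F, T]
r3 m[X9→φ2] = [F, T]
r3 m[X9→φ4] = [T, T]
r3 m[X2→φ8] = [T, T]
r3 m[X5→φ5] = [T, T]
r3 m[X10→φ2] = [T, T]
r4 m[φ0→X12] = [T, T]
r4 m[φ0→X9] = [T, T]
r4 m[φ1→X14] = [T, T]
r4 m[φ1→X9] = [T, T]
r4 m[φ2→X9] = [T, T]
r4 m[φ2→X10] = [F, T]
r4 m[φ3→X14] = [F, T]
r4 m[φ3→X4] = [F, T]
r4 m[φ4→X11] = [T, F]
r4 m[φ4→X9] = [F, T]
r4 m[φ5→X12] = [T, F]
r4 m[φ5→X5] = [T, T]
r4 m[φ6→X14] = [T, T]
r4 m[φ6→X3] = [F, T]
r4 m[φ7→X3] = [F, T]
r4 m[φ7→X15] = [F, T]
r4 m[φ8→X14] = [T, T]
r4 m[φ8→X2] = [F, T]
r4 m[φ9→X11] = [T, T]
r4 m[X12→φ0] = [T, F]
r4 m[X12→φ5] = [T, T]
r4 m[X14→φ1] = [F, T]
r4 m[X14→φ3] = [T, T]
r4 m[X14→φ6] = [F, T]
r4 m[X14→φ8] = [F, T]
r4 m[X3→φ6] = [F, T]
r4 m[X3→φ7] = [F, T]
r4 m[X4→φ3] = [T, T]
r4 m[X15→φ7] = [T, T]
r4 m[X11→φ4] = [T, T]
r4 m[X11→φ9] = [T, F]
r4 m[X9→φ0] = [F, T]
r4 m[X9→φ1] = [F, T]
r4 m[X9→φ2] = [F, T]
r4 m[X9→φ4] = [T, T]
r4 m[X2→φ8] = [T, T]
r4 m[X5→φ5] = [T, T]
r4 m[X10→φ2] = [T, T]
r5 m[φ0→X12] = [T, T]
r5 m[φ0→X9] = [T, T]
r5 m[φ1→X14] = [T, T]
r5 m[φ1→X9] = [T, T]
r5 m[φ2→X9] = [T, T]
r5 m[φ2→X10] = [F, T]
r5 m[φ3→X14] = [F, T]
r5 m[φ3→X4] = [F, T]
r5 m[φ4→X11] = [T, F]
r5 m[φ4→X9] = [F, T]
r5 m[φ5→X12] = [T, F]
r5 m[φ5→X5] = [T, T]
r5 m[φ6→X14] = [T, T]
r5 m[φ6→X3] = [F, T]
r5 m[φ7→X3] = [F, T]
r5 m[φ7→X15] = [F, T]
r5 m[φ8→X14] = [T, T]
r5 m[φ8→X2] = [F, T]
r5 m[φ9→X11] = [T, T]
r5 m[X12→φ0] = [T, F]
r5 m[X12→φ5] = [T, T]
r5 m[X14→φ1] = [F, T]
r5 m[X14→φ3] = [T, T]
r5 m[X14→φ6] = [F, T]
r5 m[X14→φ8] = [F, T]
r5 m[X3→φ6] = [F, T]
r5 m[X3→φ7] = [F, T]
r5 m[X4→φ3] = [T, T]
r5 m[X15→φ7] = [T, T]
r5 m[X11→φ4] = [T, T]
r5 m[X11→φ9] = [T, F]
r5 m[X9→φ0] = [F, T]
r5 m[X9→φ1] = [F, T]
r5 m[X9→φ2] = [F, T]
r5 m[X9→φ4] = [T, T]
r5 m[X2→φ8] = [T, T]
r5 m[X5→φ5] = [T, T]
r5 m[X10→φ2] = [T, T]
fixed point reached at round 5
b[X12] = ⊗ incoming = [T, F]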